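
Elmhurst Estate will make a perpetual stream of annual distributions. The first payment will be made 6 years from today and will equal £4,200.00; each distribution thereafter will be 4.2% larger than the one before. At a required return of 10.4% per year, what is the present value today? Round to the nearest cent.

£41305.91

Value at end of year 5: C₁ / (r − g) = £4,200.00 / (0.104 − 0.042) = £67,741.9355
Discount to today: PV = £67,741.9355 / (1 + 0.104)^5 = £67,741.9355 / 1.640006 = £41,305.91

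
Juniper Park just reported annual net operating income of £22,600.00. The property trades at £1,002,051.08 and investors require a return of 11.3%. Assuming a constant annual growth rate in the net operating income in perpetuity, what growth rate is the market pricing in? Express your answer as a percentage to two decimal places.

8.85%

P = D₀(1+g)/(r−g) ⇒ P(r−g) = D₀(1+g) ⇒ g(P+D₀) = P·r − D₀
g = (P·r − D₀)/(P + D₀) = (£1,002,051.08×0.113 − £22,600.00) / (£1,002,051.08 + £22,600.00) = 0.088451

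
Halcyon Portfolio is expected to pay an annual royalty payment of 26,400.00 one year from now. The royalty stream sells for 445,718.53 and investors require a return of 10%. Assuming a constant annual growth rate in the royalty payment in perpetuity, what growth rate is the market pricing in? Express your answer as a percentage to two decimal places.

P = D₁/(r−g) ⇒ g = r − D₁/P = 0.1 − 26,400.00/445,718.53 = 0.040770

4.08%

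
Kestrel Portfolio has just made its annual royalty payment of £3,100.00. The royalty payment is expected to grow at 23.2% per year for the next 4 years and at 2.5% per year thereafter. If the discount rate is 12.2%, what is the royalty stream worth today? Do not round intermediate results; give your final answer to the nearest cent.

D_1 = 3819.20000
D_2 = 4705.25440
D_3 = 5796.87342
D_4 = 7141.74805
Terminal value at year 4: TV = D_4×(1+g_2)/(r−g_2) = 7320.29176/0.097 = 75466.92532
P_0 = D_1/(1+r)^1 + D_2/(1+r)^2 + D_3/(1+r)^3 + D_4/(1+r)^4 + TV/(1+r)^4
    = 3403.92157 + 3737.63937 + 4104.07460 + 4506.43486 + 47619.54359 = 63371.61399

£63371.61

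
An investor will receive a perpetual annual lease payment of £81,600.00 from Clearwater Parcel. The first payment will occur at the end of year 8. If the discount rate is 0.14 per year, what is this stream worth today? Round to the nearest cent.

Value at end of year 7: C / r = £81,600.00 / 0.14 = £582,857.1429
Discount to today: PV = £582,857.1429 / (1 + 0.14)^7 = £582,857.1429 / 2.502269 = £232,931.47

£232931.47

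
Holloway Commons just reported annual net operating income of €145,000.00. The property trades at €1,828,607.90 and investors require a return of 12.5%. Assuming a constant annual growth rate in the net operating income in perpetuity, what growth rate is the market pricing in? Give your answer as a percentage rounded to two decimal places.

4.23%

P = D₀(1+g)/(r−g) ⇒ P(r−g) = D₀(1+g) ⇒ g(P+D₀) = P·r − D₀
g = (P·r − D₀)/(P + D₀) = (€1,828,607.90×0.125 − €145,000.00) / (€1,828,607.90 + €145,000.00) = 0.042347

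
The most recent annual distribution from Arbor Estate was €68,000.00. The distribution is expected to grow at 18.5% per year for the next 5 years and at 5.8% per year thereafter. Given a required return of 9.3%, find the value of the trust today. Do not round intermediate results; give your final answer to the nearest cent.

D_1 = 80580.00000
D_2 = 95487.30000
D_3 = 113152.45050
D_4 = 134085.65384
D_5 = 158891.49980
Terminal value at year 5: TV = D_5×(1+g_2)/(r−g_2) = 168107.20679/0.035 = 4803063.05120
P_0 = D_1/(1+r)^1 + D_2/(1+r)^2 + D_3/(1+r)^3 + D_4/(1+r)^4 + D_5/(1+r)^5 + TV/(1+r)^5
    = 73723.69625 + 79929.16748 + 86656.96566 + 93951.05609 + 101859.10472 + 3079055.22280 = 3515175.21300

€3515175.21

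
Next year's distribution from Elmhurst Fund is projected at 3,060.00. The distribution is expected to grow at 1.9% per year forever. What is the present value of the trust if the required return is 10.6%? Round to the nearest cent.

35172.41

Growing perpetuity: P = D₁ / (r − g) = 3,060.0000 / (0.106 − 0.019) = 35,172.41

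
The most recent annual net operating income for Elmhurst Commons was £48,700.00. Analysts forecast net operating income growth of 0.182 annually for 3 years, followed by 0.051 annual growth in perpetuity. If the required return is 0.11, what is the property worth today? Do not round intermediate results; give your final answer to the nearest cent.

D_1 = 57563.40000
D_2 = 68039.93880
D_3 = 80423.20766
Terminal value at year 3: TV = D_3×(1+g_2)/(r−g_2) = 84524.79125/0.059 = 1432623.58055
P_0 = D_1/(1+r)^1 + D_2/(1+r)^2 + D_3/(1+r)^3 + TV/(1+r)^3
    = 51858.91892 + 55222.74069 + 58804.75630 + 1047522.01475 = 1213408.43065

£1213408.43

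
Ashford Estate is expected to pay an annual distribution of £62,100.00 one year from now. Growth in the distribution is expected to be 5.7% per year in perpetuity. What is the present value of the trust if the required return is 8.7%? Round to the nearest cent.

Growing perpetuity: P = D₁ / (r − g) = £62,100.0000 / (0.087 − 0.057) = £2,070,000.00

£2070000.00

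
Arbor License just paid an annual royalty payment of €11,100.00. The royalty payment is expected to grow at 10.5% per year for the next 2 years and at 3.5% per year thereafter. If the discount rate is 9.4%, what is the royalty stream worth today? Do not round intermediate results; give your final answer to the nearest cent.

€221191.74

D_1 = 12265.50000
D_2 = 13553.37750
Terminal value at year 2: TV = D_2×(1+g_2)/(r−g_2) = 14027.74571/0.059 = 237758.40191
P_0 = D_1/(1+r)^1 + D_2/(1+r)^2 + TV/(1+r)^2
    = 11211.60878 + 11324.33976 + 198655.79069 = 221191.73922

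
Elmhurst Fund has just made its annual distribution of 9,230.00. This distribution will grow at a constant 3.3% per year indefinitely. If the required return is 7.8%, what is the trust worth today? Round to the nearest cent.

211879.78

D₁ = D₀ × (1 + g) = 9,230.00 × 1.033 = 9,534.5900
Growing perpetuity: P = D₁ / (r − g) = 9,534.5900 / (0.078 − 0.033) = 211,879.78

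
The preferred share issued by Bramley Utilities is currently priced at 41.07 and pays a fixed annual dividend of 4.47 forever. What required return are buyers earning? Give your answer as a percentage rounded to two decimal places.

10.88%

P = C/r ⇒ r = C/P = 4.47/41.07 = 0.108839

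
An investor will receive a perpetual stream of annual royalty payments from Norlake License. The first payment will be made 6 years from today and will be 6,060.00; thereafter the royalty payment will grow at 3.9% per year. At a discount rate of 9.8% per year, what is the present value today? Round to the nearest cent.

64358.94

Value at end of year 5: C₁ / (r − g) = 6,060.00 / (0.098 − 0.039) = 102,711.8644
Discount to today: PV = 102,711.8644 / (1 + 0.098)^5 = 102,711.8644 / 1.595922 = 64,358.94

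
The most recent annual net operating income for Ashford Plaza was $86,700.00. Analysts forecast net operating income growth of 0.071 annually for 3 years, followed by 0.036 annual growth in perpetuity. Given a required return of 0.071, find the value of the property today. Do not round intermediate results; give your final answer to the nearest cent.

$2826420.00

D_1 = 92855.70000
D_2 = 99448.45470
D_3 = 106509.29498
Terminal value at year 3: TV = D_3×(1+g_2)/(r−g_2) = 110343.62960/0.035 = 3152675.13152
P_0 = D_1/(1+r)^1 + D_2/(1+r)^2 + D_3/(1+r)^3 + TV/(1+r)^3
    = 86700.00000 + 86700.00000 + 86700.00000 + 2566320.00000 = 2826420.00000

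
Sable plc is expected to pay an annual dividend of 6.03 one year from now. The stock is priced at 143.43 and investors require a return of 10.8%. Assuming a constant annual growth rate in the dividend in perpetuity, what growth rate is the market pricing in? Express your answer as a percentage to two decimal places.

6.60%

P = D₁/(r−g) ⇒ g = r − D₁/P = 0.108 − 6.03/143.43 = 0.065959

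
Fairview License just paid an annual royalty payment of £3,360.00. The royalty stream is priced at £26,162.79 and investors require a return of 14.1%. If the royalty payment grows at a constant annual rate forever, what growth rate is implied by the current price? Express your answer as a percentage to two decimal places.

1.11%

P = D₀(1+g)/(r−g) ⇒ P(r−g) = D₀(1+g) ⇒ g(P+D₀) = P·r − D₀
g = (P·r − D₀)/(P + D₀) = (£26,162.79×0.141 − £3,360.00) / (£26,162.79 + £3,360.00) = 0.011142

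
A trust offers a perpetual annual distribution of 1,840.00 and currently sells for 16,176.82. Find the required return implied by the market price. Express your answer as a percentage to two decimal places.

P = C/r ⇒ r = C/P = 1,840.00/16,176.82 = 0.113743

11.37%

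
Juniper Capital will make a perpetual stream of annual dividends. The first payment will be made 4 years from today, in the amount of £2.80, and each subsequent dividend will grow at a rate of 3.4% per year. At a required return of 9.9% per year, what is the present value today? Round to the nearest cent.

£32.45

Value at end of year 3: C₁ / (r − g) = £2.80 / (0.099 − 0.034) = £43.0769
Discount to today: PV = £43.0769 / (1 + 0.099)^3 = £43.0769 / 1.327373 = £32.45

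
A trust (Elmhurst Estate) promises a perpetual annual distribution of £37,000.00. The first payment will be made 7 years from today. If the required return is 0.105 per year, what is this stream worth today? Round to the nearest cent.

£193570.32

Value at end of year 6: C / r = £37,000.00 / 0.105 = £352,380.9524
Discount to today: PV = £352,380.9524 / (1 + 0.105)^6 = £352,380.9524 / 1.820429 = £193,570.32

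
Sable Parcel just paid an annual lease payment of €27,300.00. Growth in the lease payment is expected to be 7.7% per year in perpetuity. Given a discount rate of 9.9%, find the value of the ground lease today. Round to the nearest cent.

€1336459.09

D₁ = D₀ × (1 + g) = €27,300.00 × 1.077 = €29,402.1000
Growing perpetuity: P = D₁ / (r − g) = €29,402.1000 / (0.099 − 0.077) = €1,336,459.09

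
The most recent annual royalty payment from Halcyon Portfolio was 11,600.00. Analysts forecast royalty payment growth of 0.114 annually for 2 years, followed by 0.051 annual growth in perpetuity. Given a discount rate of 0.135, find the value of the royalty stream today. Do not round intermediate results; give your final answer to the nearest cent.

D_1 = 12922.40000
D_2 = 14395.55360
Terminal value at year 2: TV = D_2×(1+g_2)/(r−g_2) = 15129.72683/0.084 = 180115.79564
P_0 = D_1/(1+r)^1 + D_2/(1+r)^2 + TV/(1+r)^2
    = 11385.37445 + 11174.71994 + 139817.03168 = 162377.12608

162377.13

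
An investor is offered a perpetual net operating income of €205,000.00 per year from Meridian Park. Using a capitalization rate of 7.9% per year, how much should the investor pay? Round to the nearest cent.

€2594936.71

Level perpetuity: PV = C / r = €205,000.00 / 0.079 = €2,594,936.71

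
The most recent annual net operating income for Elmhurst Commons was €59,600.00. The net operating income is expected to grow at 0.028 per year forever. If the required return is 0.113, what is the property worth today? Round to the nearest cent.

D₁ = D₀ × (1 + g) = €59,600.00 × 1.028 = €61,268.8000
Growing perpetuity: P = D₁ / (r − g) = €61,268.8000 / (0.113 − 0.028) = €720,809.41

€720809.41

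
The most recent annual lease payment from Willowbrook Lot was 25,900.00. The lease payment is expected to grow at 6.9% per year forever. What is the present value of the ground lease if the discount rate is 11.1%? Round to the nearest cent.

659216.67

D₁ = D₀ × (1 + g) = 25,900.00 × 1.069 = 27,687.1000
Growing perpetuity: P = D₁ / (r − g) = 27,687.1000 / (0.111 − 0.069) = 659,216.67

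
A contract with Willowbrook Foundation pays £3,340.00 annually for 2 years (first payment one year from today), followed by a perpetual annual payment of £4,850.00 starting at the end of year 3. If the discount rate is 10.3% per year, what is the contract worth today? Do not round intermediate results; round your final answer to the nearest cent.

£44477.23

PV of 2-year annuity: £3,340.00 × [1 − (1+0.103)^−2] / 0.103 = 5773.44077
Perpetuity value at year 2: £4,850.00 / 0.103 = 47087.37864
PV of perpetuity: 47087.37864 / (1+0.103)^2 = 38703.78950
Total PV = 5773.44077 + 38703.78950 = 44477.23027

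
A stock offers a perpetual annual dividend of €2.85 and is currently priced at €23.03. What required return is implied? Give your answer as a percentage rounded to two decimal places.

12.38%

P = C/r ⇒ r = C/P = €2.85/€23.03 = 0.123752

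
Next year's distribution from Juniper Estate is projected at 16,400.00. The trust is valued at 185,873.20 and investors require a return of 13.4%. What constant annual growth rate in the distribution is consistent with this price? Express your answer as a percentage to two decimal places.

P = D₁/(r−g) ⇒ g = r − D₁/P = 0.134 − 16,400.00/185,873.20 = 0.045768

4.58%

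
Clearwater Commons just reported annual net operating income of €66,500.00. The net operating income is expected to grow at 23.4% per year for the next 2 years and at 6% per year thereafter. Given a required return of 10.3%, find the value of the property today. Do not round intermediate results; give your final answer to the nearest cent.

€2209447.74

D_1 = 82061.00000
D_2 = 101263.27400
Terminal value at year 2: TV = D_2×(1+g_2)/(r−g_2) = 107339.07044/0.043 = 2496257.45209
P_0 = D_1/(1+r)^1 + D_2/(1+r)^2 + TV/(1+r)^2
    = 74398.00544 + 83234.03328 + 2051815.70422 = 2209447.74294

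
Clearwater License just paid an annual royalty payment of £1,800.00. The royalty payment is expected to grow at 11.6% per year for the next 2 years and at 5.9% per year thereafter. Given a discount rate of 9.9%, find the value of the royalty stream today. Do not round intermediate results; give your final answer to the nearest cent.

£52824.68

D_1 = 2008.80000
D_2 = 2241.82080
Terminal value at year 2: TV = D_2×(1+g_2)/(r−g_2) = 2374.08823/0.04 = 59352.20568
P_0 = D_1/(1+r)^1 + D_2/(1+r)^2 + TV/(1+r)^2
    = 1827.84349 + 1856.11769 + 49140.71580 = 52824.67698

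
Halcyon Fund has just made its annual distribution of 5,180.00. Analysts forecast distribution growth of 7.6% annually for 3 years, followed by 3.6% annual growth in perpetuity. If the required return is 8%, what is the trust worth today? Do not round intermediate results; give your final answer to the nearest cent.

136040.47

D_1 = 5573.68000
D_2 = 5997.27968
D_3 = 6453.07294
Terminal value at year 3: TV = D_3×(1+g_2)/(r−g_2) = 6685.38356/0.044 = 151940.53549
P_0 = D_1/(1+r)^1 + D_2/(1+r)^2 + D_3/(1+r)^3 + TV/(1+r)^3
    = 5160.81481 + 5141.70069 + 5122.65735 + 120615.29579 = 136040.46864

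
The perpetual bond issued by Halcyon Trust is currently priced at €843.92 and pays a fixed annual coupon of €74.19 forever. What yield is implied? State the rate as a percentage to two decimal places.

P = C/r ⇒ r = C/P = €74.19/€843.92 = 0.087911

8.79%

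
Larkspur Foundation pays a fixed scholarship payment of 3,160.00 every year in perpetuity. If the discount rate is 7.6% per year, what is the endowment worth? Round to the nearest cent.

Level perpetuity: PV = C / r = 3,160.00 / 0.076 = 41,578.95

41578.95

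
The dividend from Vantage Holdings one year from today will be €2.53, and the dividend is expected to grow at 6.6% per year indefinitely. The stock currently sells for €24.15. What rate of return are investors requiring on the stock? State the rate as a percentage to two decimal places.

P = D₁/(r − g) ⇒ r = D₁/P + g = €2.5300/€24.15 + 0.066 = 0.104762 + 0.066 = 0.170762

17.08%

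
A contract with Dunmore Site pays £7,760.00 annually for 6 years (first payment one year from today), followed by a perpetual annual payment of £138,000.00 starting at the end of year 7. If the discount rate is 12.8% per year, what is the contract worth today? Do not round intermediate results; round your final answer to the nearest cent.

PV of 6-year annuity: £7,760.00 × [1 − (1+0.128)^−6] / 0.128 = 31194.53298
Perpetuity value at year 6: £138,000.00 / 0.128 = 1078125.00000
PV of perpetuity: 1078125.00000 / (1+0.128)^6 = 523376.86187
Total PV = 31194.53298 + 523376.86187 = 554571.39486

£554571.39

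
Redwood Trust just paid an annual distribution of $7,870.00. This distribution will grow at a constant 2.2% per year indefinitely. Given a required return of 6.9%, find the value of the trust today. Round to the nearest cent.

D₁ = D₀ × (1 + g) = $7,870.00 × 1.022 = $8,043.1400
Growing perpetuity: P = D₁ / (r − g) = $8,043.1400 / (0.069 − 0.022) = $171,130.64

$171130.64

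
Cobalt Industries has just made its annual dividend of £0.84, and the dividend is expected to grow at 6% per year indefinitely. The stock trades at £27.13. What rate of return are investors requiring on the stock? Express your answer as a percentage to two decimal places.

D₁ = £0.84 × 1.06 = £0.8904
P = D₁/(r − g) ⇒ r = D₁/P + g = £0.8904/£27.13 + 0.06 = 0.032820 + 0.06 = 0.092820

9.28%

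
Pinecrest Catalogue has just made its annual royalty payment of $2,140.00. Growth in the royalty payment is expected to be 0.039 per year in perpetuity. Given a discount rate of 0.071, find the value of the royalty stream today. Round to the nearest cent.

$69483.13

D₁ = D₀ × (1 + g) = $2,140.00 × 1.039 = $2,223.4600
Growing perpetuity: P = D₁ / (r − g) = $2,223.4600 / (0.071 − 0.039) = $69,483.13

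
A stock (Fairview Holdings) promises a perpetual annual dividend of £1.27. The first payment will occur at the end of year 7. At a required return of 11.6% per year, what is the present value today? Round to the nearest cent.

Value at end of year 6: C / r = £1.27 / 0.116 = £10.9483
Discount to today: PV = £10.9483 / (1 + 0.116)^6 = £10.9483 / 1.931902 = £5.67

£5.67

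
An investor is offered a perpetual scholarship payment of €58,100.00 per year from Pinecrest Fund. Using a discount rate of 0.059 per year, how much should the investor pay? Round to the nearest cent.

Level perpetuity: PV = C / r = €58,100.00 / 0.059 = €984,745.76

€984745.76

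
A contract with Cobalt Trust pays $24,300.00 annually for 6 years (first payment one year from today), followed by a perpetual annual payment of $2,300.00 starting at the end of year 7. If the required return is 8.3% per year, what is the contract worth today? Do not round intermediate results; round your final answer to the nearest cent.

PV of 6-year annuity: $24,300.00 × [1 − (1+0.083)^−6] / 0.083 = 111320.88841
Perpetuity value at year 6: $2,300.00 / 0.083 = 27710.84337
PV of perpetuity: 27710.84337 / (1+0.083)^6 = 17174.29838
Total PV = 111320.88841 + 17174.29838 = 128495.18679

$128495.19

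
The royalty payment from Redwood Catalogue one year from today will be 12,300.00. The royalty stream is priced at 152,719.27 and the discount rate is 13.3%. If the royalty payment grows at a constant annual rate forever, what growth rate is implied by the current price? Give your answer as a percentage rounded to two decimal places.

5.25%

P = D₁/(r−g) ⇒ g = r − D₁/P = 0.133 − 12,300.00/152,719.27 = 0.052460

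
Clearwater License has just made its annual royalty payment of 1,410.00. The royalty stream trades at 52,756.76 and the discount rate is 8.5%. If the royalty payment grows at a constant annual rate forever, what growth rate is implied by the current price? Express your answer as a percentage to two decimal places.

5.68%

P = D₀(1+g)/(r−g) ⇒ P(r−g) = D₀(1+g) ⇒ g(P+D₀) = P·r − D₀
g = (P·r − D₀)/(P + D₀) = (52,756.76×0.085 − 1,410.00) / (52,756.76 + 1,410.00) = 0.056757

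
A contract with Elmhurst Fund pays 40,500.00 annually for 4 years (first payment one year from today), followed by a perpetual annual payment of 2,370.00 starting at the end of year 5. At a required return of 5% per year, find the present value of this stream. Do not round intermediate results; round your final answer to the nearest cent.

PV of 4-year annuity: 40,500.00 × [1 − (1+0.05)^−4] / 0.05 = 143610.99542
Perpetuity value at year 4: 2,370.00 / 0.05 = 47400.00000
PV of perpetuity: 47400.00000 / (1+0.05)^4 = 38996.09731
Total PV = 143610.99542 + 38996.09731 = 182607.09272

182607.09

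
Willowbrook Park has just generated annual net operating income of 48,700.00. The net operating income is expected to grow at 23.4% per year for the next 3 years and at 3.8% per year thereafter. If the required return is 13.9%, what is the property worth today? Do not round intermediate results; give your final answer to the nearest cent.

D_1 = 60095.80000
D_2 = 74158.21720
D_3 = 91511.24002
Terminal value at year 3: TV = D_3×(1+g_2)/(r−g_2) = 94988.66715/0.101 = 940481.85293
P_0 = D_1/(1+r)^1 + D_2/(1+r)^2 + D_3/(1+r)^3 + TV/(1+r)^3
    = 52761.89640 + 57162.58135 + 61930.31202 + 636471.91953 = 808326.70930

808326.71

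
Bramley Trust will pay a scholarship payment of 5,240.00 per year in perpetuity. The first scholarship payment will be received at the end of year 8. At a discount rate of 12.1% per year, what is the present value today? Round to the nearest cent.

Value at end of year 7: C / r = 5,240.00 / 0.121 = 43,305.7851
Discount to today: PV = 43,305.7851 / (1 + 0.121)^7 = 43,305.7851 / 2.224535 = 19,467.34

19467.34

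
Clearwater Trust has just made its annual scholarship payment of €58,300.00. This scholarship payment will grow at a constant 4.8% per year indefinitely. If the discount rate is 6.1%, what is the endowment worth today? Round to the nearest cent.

D₁ = D₀ × (1 + g) = €58,300.00 × 1.048 = €61,098.4000
Growing perpetuity: P = D₁ / (r − g) = €61,098.4000 / (0.061 − 0.048) = €4,699,876.92

€4699876.92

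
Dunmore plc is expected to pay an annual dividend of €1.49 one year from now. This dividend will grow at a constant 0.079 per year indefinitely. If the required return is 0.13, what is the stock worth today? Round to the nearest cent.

Growing perpetuity: P = D₁ / (r − g) = €1.4900 / (0.13 − 0.079) = €29.22

€29.22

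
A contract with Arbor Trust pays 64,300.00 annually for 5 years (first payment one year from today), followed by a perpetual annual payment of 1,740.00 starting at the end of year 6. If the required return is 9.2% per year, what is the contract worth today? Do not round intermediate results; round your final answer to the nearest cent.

PV of 5-year annuity: 64,300.00 × [1 − (1+0.092)^−5] / 0.092 = 248812.06844
Perpetuity value at year 5: 1,740.00 / 0.092 = 18913.04348
PV of perpetuity: 18913.04348 / (1+0.092)^5 = 12180.02639
Total PV = 248812.06844 + 12180.02639 = 260992.09483

260992.09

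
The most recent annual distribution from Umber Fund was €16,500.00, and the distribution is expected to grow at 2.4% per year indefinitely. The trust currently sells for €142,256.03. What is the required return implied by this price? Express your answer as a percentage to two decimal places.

14.28%

D₁ = €16,500.00 × 1.024 = €16,896.0000
P = D₁/(r − g) ⇒ r = D₁/P + g = €16,896.0000/€142,256.03 + 0.024 = 0.118772 + 0.024 = 0.142772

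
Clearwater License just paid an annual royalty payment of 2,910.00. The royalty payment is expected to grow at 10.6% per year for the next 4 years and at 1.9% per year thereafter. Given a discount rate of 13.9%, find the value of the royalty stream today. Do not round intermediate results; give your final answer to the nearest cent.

32790.03

D_1 = 3218.46000
D_2 = 3559.61676
D_3 = 3936.93614
D_4 = 4354.25137
Terminal value at year 4: TV = D_4×(1+g_2)/(r−g_2) = 4436.98214/0.12 = 36974.85119
P_0 = D_1/(1+r)^1 + D_2/(1+r)^2 + D_3/(1+r)^3 + D_4/(1+r)^4 + TV/(1+r)^4
    = 2825.68920 + 2743.82112 + 2664.32499 + 2587.13208 + 21969.06321 = 32790.03060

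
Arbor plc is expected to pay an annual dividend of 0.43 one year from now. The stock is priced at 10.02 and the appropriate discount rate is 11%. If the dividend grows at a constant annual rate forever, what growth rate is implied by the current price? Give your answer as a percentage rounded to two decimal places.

6.71%

P = D₁/(r−g) ⇒ g = r − D₁/P = 0.11 − 0.43/10.02 = 0.067086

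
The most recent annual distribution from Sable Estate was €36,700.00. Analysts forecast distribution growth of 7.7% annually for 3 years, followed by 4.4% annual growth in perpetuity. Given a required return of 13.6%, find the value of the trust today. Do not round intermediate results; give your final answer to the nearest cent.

D_1 = 39525.90000
D_2 = 42569.39430
D_3 = 45847.23766
Terminal value at year 3: TV = D_3×(1+g_2)/(r−g_2) = 47864.51612/0.092 = 520266.47955
P_0 = D_1/(1+r)^1 + D_2/(1+r)^2 + D_3/(1+r)^3 + TV/(1+r)^3
    = 34793.92606 + 32986.84715 + 31273.62181 + 354887.62146 = 453942.01648

€453942.02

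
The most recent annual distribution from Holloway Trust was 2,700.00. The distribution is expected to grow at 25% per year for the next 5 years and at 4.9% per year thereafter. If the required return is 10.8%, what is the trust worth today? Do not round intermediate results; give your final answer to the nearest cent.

107395.14

D_1 = 3375.00000
D_2 = 4218.75000
D_3 = 5273.43750
D_4 = 6591.79688
D_5 = 8239.74609
Terminal value at year 5: TV = D_5×(1+g_2)/(r−g_2) = 8643.49365/0.059 = 146499.89241
P_0 = D_1/(1+r)^1 + D_2/(1+r)^2 + D_3/(1+r)^3 + D_4/(1+r)^4 + D_5/(1+r)^5 + TV/(1+r)^5
    = 3046.02888 + 3436.40442 + 3876.81004 + 4373.65754 + 4934.18044 + 87728.05560 = 107395.13693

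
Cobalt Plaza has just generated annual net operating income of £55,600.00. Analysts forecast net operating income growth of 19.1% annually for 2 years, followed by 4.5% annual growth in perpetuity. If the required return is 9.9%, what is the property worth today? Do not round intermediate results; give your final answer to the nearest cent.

D_1 = 66219.60000
D_2 = 78867.54360
Terminal value at year 2: TV = D_2×(1+g_2)/(r−g_2) = 82416.58306/0.054 = 1526233.01967
P_0 = D_1/(1+r)^1 + D_2/(1+r)^2 + TV/(1+r)^2
    = 60254.41310 + 65298.45860 + 1263646.09705 = 1389198.96876

£1389198.97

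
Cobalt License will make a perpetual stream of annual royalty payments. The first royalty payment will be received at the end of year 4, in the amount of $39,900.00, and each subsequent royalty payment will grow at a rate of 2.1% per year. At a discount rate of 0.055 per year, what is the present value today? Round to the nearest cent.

$999393.68

Value at end of year 3: C₁ / (r − g) = $39,900.00 / (0.055 − 0.021) = $1,173,529.4118
Discount to today: PV = $1,173,529.4118 / (1 + 0.055)^3 = $1,173,529.4118 / 1.174241 = $999,393.68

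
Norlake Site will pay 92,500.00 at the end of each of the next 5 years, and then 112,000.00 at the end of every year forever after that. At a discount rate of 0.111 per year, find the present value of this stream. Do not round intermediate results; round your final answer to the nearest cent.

PV of 5-year annuity: 92,500.00 × [1 − (1+0.111)^−5] / 0.111 = 341012.22200
Perpetuity value at year 5: 112,000.00 / 0.111 = 1009009.00901
PV of perpetuity: 1009009.00901 / (1+0.111)^5 = 596107.72399
Total PV = 341012.22200 + 596107.72399 = 937119.94599

937119.95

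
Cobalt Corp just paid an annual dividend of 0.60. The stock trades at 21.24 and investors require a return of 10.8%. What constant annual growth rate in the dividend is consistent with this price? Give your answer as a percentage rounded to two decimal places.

7.76%

P = D₀(1+g)/(r−g) ⇒ P(r−g) = D₀(1+g) ⇒ g(P+D₀) = P·r − D₀
g = (P·r − D₀)/(P + D₀) = (21.24×0.108 − 0.60) / (21.24 + 0.60) = 0.077560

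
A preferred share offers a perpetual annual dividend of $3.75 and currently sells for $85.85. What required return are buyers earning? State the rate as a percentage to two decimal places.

P = C/r ⇒ r = C/P = $3.75/$85.85 = 0.043681

4.37%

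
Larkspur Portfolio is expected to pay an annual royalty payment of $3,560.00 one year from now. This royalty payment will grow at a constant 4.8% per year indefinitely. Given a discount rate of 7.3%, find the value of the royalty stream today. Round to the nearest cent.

Growing perpetuity: P = D₁ / (r − g) = $3,560.0000 / (0.073 − 0.048) = $142,400.00

$142400.00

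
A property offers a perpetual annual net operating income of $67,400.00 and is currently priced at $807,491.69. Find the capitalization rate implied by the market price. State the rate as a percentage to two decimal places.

P = C/r ⇒ r = C/P = $67,400.00/$807,491.69 = 0.083468

8.35%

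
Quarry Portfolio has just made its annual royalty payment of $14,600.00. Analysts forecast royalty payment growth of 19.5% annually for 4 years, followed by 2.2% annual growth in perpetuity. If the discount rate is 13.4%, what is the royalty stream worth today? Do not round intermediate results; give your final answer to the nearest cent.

D_1 = 17447.00000
D_2 = 20849.16500
D_3 = 24914.75218
D_4 = 29773.12885
Terminal value at year 4: TV = D_4×(1+g_2)/(r−g_2) = 30428.13768/0.112 = 271679.80075
P_0 = D_1/(1+r)^1 + D_2/(1+r)^2 + D_3/(1+r)^3 + D_4/(1+r)^4 + TV/(1+r)^4
    = 15385.36155 + 16212.96918 + 17085.09539 + 18004.13492 + 164287.73110 = 230975.29214

$230975.29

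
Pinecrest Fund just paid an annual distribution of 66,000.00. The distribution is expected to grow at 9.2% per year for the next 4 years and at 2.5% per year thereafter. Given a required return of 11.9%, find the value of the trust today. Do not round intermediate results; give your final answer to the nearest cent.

D_1 = 72072.00000
D_2 = 78702.62400
D_3 = 85943.26541
D_4 = 93850.04583
Terminal value at year 4: TV = D_4×(1+g_2)/(r−g_2) = 96196.29697/0.094 = 1023364.86140
P_0 = D_1/(1+r)^1 + D_2/(1+r)^2 + D_3/(1+r)^3 + D_4/(1+r)^4 + TV/(1+r)^4
    = 64407.50670 + 62853.43818 + 61336.86728 + 59856.88925 + 652694.80300 = 901149.50441

901149.50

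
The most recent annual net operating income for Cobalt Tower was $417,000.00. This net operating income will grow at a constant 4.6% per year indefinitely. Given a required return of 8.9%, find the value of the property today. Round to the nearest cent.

D₁ = D₀ × (1 + g) = $417,000.00 × 1.046 = $436,182.0000
Growing perpetuity: P = D₁ / (r − g) = $436,182.0000 / (0.089 − 0.046) = $10,143,767.44

$10143767.44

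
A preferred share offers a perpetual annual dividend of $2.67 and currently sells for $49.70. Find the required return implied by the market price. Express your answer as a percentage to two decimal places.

5.37%

P = C/r ⇒ r = C/P = $2.67/$49.70 = 0.053722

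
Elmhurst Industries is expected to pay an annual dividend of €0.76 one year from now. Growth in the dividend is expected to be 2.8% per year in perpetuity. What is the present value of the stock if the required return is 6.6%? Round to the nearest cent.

Growing perpetuity: P = D₁ / (r − g) = €0.7600 / (0.066 − 0.028) = €20.00

€20.00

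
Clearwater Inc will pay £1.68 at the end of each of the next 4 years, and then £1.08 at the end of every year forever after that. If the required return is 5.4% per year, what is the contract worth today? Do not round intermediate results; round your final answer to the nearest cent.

£22.11

PV of 4-year annuity: £1.68 × [1 − (1+0.054)^−4] / 0.054 = 5.90226
Perpetuity value at year 4: £1.08 / 0.054 = 20.00000
PV of perpetuity: 20.00000 / (1+0.054)^4 = 16.20569
Total PV = 5.90226 + 16.20569 = 22.10795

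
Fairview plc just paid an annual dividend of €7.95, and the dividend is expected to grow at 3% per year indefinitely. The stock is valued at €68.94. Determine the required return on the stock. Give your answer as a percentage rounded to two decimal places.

14.88%

D₁ = €7.95 × 1.03 = €8.1885
P = D₁/(r − g) ⇒ r = D₁/P + g = €8.1885/€68.94 + 0.03 = 0.118777 + 0.03 = 0.148777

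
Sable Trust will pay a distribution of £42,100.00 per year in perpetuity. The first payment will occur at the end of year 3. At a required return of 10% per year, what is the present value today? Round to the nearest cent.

Value at end of year 2: C / r = £42,100.00 / 0.1 = £421,000.0000
Discount to today: PV = £421,000.0000 / (1 + 0.1)^2 = £421,000.0000 / 1.210000 = £347,933.88

£347933.88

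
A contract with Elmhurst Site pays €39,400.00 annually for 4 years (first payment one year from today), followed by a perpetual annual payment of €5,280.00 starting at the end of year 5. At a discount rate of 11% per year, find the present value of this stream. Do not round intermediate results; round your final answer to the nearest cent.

PV of 4-year annuity: €39,400.00 × [1 − (1+0.11)^−4] / 0.11 = 122236.36017
Perpetuity value at year 4: €5,280.00 / 0.11 = 48000.00000
PV of perpetuity: 48000.00000 / (1+0.11)^4 = 31619.08676
Total PV = 122236.36017 + 31619.08676 = 153855.44693

€153855.45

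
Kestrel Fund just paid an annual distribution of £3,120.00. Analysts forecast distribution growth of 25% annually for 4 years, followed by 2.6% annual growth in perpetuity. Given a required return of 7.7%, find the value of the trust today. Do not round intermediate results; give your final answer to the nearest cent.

D_1 = 3900.00000
D_2 = 4875.00000
D_3 = 6093.75000
D_4 = 7617.18750
Terminal value at year 4: TV = D_4×(1+g_2)/(r−g_2) = 7815.23438/0.051 = 153239.88971
P_0 = D_1/(1+r)^1 + D_2/(1+r)^2 + D_3/(1+r)^3 + D_4/(1+r)^4 + TV/(1+r)^4
    = 3621.16992 + 4202.84345 + 4877.95201 + 5661.50419 + 113896.14306 = 132259.61262

£132259.61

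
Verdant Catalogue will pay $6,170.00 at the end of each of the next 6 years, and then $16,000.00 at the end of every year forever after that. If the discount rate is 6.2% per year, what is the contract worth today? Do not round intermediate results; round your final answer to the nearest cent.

PV of 6-year annuity: $6,170.00 × [1 − (1+0.062)^−6] / 0.062 = 30150.17336
Perpetuity value at year 6: $16,000.00 / 0.062 = 258064.51613
PV of perpetuity: 258064.51613 / (1+0.062)^6 = 179879.30159
Total PV = 30150.17336 + 179879.30159 = 210029.47495

$210029.47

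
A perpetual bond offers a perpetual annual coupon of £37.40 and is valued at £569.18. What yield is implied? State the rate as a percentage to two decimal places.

6.57%

P = C/r ⇒ r = C/P = £37.40/£569.18 = 0.065709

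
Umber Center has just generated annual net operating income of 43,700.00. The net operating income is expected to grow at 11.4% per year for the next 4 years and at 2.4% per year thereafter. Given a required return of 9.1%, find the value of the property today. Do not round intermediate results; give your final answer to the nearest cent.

D_1 = 48681.80000
D_2 = 54231.52520
D_3 = 60413.91907
D_4 = 67301.10585
Terminal value at year 4: TV = D_4×(1+g_2)/(r−g_2) = 68916.33239/0.067 = 1028601.97593
P_0 = D_1/(1+r)^1 + D_2/(1+r)^2 + D_3/(1+r)^3 + D_4/(1+r)^4 + TV/(1+r)^4
    = 44621.26489 + 45561.95151 + 46522.46927 + 47503.23627 + 726019.61105 = 910228.53299

910228.53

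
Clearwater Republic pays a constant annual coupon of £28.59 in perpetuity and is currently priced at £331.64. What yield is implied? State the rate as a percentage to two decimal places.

8.62%

P = C/r ⇒ r = C/P = £28.59/£331.64 = 0.086208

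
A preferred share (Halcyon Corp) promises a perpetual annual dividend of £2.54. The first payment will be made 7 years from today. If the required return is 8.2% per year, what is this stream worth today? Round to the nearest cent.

£19.30

Value at end of year 6: C / r = £2.54 / 0.082 = £30.9756
Discount to today: PV = £30.9756 / (1 + 0.082)^6 = £30.9756 / 1.604588 = £19.30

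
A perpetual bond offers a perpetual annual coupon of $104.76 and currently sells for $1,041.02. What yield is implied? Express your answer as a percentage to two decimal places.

P = C/r ⇒ r = C/P = $104.76/$1,041.02 = 0.100632

10.06%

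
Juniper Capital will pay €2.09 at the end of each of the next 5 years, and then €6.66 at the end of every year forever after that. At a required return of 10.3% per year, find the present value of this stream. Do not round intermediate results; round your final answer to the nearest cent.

PV of 5-year annuity: €2.09 × [1 − (1+0.103)^−5] / 0.103 = 7.86240
Perpetuity value at year 5: €6.66 / 0.103 = 64.66019
PV of perpetuity: 64.66019 / (1+0.103)^5 = 39.60586
Total PV = 7.86240 + 39.60586 = 47.46826

€47.47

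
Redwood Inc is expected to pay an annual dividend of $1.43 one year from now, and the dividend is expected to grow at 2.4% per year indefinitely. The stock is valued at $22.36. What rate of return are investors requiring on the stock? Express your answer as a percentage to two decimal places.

P = D₁/(r − g) ⇒ r = D₁/P + g = $1.4300/$22.36 + 0.024 = 0.063953 + 0.024 = 0.087953

8.80%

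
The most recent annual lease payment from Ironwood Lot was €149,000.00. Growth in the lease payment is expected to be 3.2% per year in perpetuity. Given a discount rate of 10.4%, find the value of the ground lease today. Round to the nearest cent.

€2135666.67

D₁ = D₀ × (1 + g) = €149,000.00 × 1.032 = €153,768.0000
Growing perpetuity: P = D₁ / (r − g) = €153,768.0000 / (0.104 − 0.032) = €2,135,666.67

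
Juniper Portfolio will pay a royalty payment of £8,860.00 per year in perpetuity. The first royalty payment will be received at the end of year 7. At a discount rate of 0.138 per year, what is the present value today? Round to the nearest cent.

Value at end of year 6: C / r = £8,860.00 / 0.138 = £64,202.8986
Discount to today: PV = £64,202.8986 / (1 + 0.138)^6 = £64,202.8986 / 2.171969 = £29,559.77

£29559.77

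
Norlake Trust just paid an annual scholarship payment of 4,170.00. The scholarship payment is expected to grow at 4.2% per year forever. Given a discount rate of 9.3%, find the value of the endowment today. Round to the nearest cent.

D₁ = D₀ × (1 + g) = 4,170.00 × 1.042 = 4,345.1400
Growing perpetuity: P = D₁ / (r − g) = 4,345.1400 / (0.093 − 0.042) = 85,198.82

85198.82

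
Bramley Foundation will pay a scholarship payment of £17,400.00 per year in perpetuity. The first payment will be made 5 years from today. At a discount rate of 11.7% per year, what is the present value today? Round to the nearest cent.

£95532.40

Value at end of year 4: C / r = £17,400.00 / 0.117 = £148,717.9487
Discount to today: PV = £148,717.9487 / (1 + 0.117)^4 = £148,717.9487 / 1.556728 = £95,532.40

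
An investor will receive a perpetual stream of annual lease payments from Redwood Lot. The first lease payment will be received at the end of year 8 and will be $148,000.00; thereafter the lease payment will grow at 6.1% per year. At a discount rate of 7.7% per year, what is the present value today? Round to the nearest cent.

$5503409.25

Value at end of year 7: C₁ / (r − g) = $148,000.00 / (0.077 − 0.061) = $9,250,000.0000
Discount to today: PV = $9,250,000.0000 / (1 + 0.077)^7 = $9,250,000.0000 / 1.680776 = $5,503,409.25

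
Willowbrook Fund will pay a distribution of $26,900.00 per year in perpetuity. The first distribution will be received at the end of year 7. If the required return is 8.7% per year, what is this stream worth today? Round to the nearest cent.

Value at end of year 6: C / r = $26,900.00 / 0.087 = $309,195.4023
Discount to today: PV = $309,195.4023 / (1 + 0.087)^6 = $309,195.4023 / 1.649595 = $187,437.19

$187437.19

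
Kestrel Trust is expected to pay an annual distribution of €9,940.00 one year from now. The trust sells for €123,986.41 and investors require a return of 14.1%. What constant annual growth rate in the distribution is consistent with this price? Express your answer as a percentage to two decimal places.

P = D₁/(r−g) ⇒ g = r − D₁/P = 0.141 − €9,940.00/€123,986.41 = 0.060830

6.08%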